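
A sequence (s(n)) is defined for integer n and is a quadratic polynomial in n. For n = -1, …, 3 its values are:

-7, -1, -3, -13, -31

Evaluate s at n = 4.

-57

Write s(n) = an² + bn + c; the 5 given values yield a linear system in the 3 coefficients.
Solving, s(n) = -4n² + 2n - 1.
Then s(4) = -57.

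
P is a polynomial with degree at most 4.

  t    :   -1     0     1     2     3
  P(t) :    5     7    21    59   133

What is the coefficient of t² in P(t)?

6

First differences: 2, 14, 38, 74. Second differences: 12, 24, 36. Third differences: 12, 12.
Level-3 differences are constant, so P has degree 3.
Fitting a degree-3 polynomial gives P(t) = 2t³ + 6t² + 6t + 7.
The coefficient of t² is 6.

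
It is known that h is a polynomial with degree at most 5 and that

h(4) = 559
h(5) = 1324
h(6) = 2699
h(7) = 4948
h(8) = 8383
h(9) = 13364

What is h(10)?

First differences: 765, 1375, 2249, 3435, 4981. Second differences: 610, 874, 1186, 1546. Third differences: 264, 312, 360. Fourth differences: 48, 48.
Level-4 differences are constant, so h has degree 4.
Fitting a degree-4 polynomial gives h(x) = 2x^4 + 3x² - 1.
Then h(10) = 20299.

20299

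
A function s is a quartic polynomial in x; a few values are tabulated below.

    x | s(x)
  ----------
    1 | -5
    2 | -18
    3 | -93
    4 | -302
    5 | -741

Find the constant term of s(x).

Write s(x) = ax^4 + bx³ + cx² + dx + e; the 5 given values yield a linear system in the 5 coefficients.
Solving, s(x) = -x^4 - 2x³ + 6x² - 2x - 6.
The constant term is s(0) = -6.

-6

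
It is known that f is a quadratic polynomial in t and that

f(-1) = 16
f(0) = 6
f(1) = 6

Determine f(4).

66

Write f(t) = at² + bt + c; the 3 given values yield a linear system in the 3 coefficients.
Solving, f(t) = 5t² - 5t + 6.
Then f(4) = 66.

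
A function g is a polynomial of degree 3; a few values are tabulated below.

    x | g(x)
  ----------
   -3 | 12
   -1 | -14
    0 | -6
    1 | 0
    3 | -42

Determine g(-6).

Write g(x) = ax³ + bx² + cx + d; the 5 given values yield a linear system in the 4 coefficients.
Solving, g(x) = -2x³ - x² + 9x - 6.
Then g(-6) = 336.

336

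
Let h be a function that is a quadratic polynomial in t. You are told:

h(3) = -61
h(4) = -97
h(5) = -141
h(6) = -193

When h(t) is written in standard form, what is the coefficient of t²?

First differences: -36, -44, -52. Second differences: -8, -8.
Level-2 differences are constant, so h has degree 2.
Fitting a degree-2 polynomial gives h(t) = -4t² - 8t - 1.
The coefficient of t² is -4.

-4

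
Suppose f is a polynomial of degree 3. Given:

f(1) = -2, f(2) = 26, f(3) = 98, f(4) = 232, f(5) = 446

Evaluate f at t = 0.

Write f(t) = at³ + bt² + ct + d; the 5 given values yield a linear system in the 4 coefficients.
Solving, f(t) = 3t³ + 4t² - 5t - 4.
Then f(0) = -4.

-4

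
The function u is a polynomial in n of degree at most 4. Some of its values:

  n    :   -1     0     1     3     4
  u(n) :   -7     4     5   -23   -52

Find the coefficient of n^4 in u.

Write u(n) = an^4 + bn³ + cn² + dn + e; the 5 given values yield a linear system in the 5 coefficients.
Solving, the top 2 coefficients vanish, and u(n) = -5n² + 6n + 4.
The coefficient of n^4 is 0.

0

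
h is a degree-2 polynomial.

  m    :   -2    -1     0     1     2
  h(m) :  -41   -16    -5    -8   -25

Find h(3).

-56

Write h(m) = am² + bm + c; the 5 given values yield a linear system in the 3 coefficients.
Solving, h(m) = -7m² + 4m - 5.
Then h(3) = -56.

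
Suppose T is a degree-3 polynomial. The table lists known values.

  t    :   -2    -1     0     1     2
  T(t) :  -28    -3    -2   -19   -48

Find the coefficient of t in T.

-9

First differences: 25, 1, -17, -29. Second differences: -24, -18, -12. Third differences: 6, 6.
Level-3 differences are constant, so T has degree 3.
Fitting a degree-3 polynomial gives T(t) = t³ - 9t² - 9t - 2.
The coefficient of t is -9.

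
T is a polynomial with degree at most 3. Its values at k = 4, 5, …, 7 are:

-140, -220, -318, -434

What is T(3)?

-78

First differences: -80, -98, -116. Second differences: -18, -18.
Level-2 differences are constant, so T has degree 2.
Fitting a degree-2 polynomial gives T(k) = -9k² + k.
Then T(3) = -78.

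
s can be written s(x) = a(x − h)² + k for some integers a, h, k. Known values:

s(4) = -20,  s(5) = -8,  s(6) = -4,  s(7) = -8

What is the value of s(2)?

-68

First differences 12, 4, -4; second difference -8 = 2a, so a = -4.
Expanding, the x-coefficient is −2ah = 8h; matching it to the data gives h = 6, and then k = -4.
So s(x) = -4(x − 6)² − 4.
s(2) = -4·(-4)² − 4 = -68.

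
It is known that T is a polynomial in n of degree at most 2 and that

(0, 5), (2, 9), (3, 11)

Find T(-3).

Write T(n) = an² + bn + c; the 3 given values yield a linear system in the 3 coefficients.
Solving, the leading coefficient vanishes, and T(n) = 2n + 5.
Then T(-3) = -1.

-1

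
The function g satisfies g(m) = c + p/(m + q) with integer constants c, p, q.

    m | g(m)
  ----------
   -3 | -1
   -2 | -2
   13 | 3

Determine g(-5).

(g(m) − c)(m + q) = p for each data point; the three points give a linear system in c and q, then p follows.
Solving: c = 2, q = -1, p = 12, so g(m) = 2 + 12/(m − 1).
Then g(-5) = 2 + 12/(-6) = 0.

0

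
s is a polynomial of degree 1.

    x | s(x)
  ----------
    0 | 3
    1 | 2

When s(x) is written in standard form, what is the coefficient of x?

-1

Write s(x) = ax + b; the 2 given values yield a linear system in the 2 coefficients.
Solving, s(x) = -x + 3.
The coefficient of x is -1.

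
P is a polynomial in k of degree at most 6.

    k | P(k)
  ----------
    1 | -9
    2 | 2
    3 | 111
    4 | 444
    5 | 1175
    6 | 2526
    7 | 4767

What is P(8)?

8216

First differences: 11, 109, 333, 731, 1351, 2241. Second differences: 98, 224, 398, 620, 890. Third differences: 126, 174, 222, 270. Fourth differences: 48, 48, 48.
Level-4 differences are constant, so P has degree 4.
Fitting a degree-4 polynomial gives P(k) = 2k^4 + k³ - 7k² - 5k.
Then P(8) = 8216.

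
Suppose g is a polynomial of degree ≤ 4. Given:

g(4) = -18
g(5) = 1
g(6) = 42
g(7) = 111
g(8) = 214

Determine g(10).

546

First differences: 19, 41, 69, 103. Second differences: 22, 28, 34. Third differences: 6, 6.
Level-3 differences are constant, so g has degree 3.
Fitting a degree-3 polynomial gives g(m) = m³ - 4m² - 6m + 6.
Then g(10) = 546.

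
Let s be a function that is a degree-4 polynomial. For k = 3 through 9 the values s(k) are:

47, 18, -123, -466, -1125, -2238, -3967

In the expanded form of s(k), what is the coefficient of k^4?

-1

First differences: -29, -141, -343, -659, -1113, -1729. Second differences: -112, -202, -316, -454, -616. Third differences: -90, -114, -138, -162. Fourth differences: -24, -24, -24.
Level-4 differences are constant, so s has degree 4.
Fitting a degree-4 polynomial gives s(k) = -k^4 + 3k³ + 5k² + 2.
The coefficient of k^4 is -1.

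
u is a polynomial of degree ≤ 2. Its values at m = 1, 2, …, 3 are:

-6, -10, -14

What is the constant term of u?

-2

First differences: -4, -4.
Level-1 differences are constant, so u has degree 1.
Fitting a degree-1 polynomial gives u(m) = -4m - 2.
The constant term is u(0) = -2.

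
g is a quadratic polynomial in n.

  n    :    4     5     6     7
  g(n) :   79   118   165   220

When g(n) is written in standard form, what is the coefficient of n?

3

First differences: 39, 47, 55. Second differences: 8, 8.
Level-2 differences are constant, so g has degree 2.
Fitting a degree-2 polynomial gives g(n) = 4n² + 3n + 3.
The coefficient of n is 3.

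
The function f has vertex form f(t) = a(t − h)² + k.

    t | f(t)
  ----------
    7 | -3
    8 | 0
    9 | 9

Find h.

7

First differences 3, 9; second difference 6 = 2a, so a = 3.
Expanding, the t-coefficient is −2ah = -6h; matching it to the data gives h = 7, and then k = -3.
So f(t) = 3(t − 7)² − 3.
Hence h = 7.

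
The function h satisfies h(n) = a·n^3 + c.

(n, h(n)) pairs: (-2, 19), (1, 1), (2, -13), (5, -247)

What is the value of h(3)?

-51

From h(-2) = 19 and h(1) = 1: -8a + c = 19 and 1a + c = 1.
Subtracting: 9a = -18, so a = -2; then c = 19 − (-2)·(-8) = 3.
So h(n) = -2n³ + 3, and h(3) = -51.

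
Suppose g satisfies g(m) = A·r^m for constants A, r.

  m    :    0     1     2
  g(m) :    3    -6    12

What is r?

Consecutive ratio: -6/3 = -2, and 12/(-6) = -2, so r = -2.
Then A·(-2)^0 = 3 gives A = 3, and g(m) = 3·(-2)^m.

-2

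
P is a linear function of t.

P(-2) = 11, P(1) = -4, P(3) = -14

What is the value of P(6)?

Write P(t) = at + b; the 3 given values yield a linear system in the 2 coefficients.
Solving, P(t) = -5t + 1.
Then P(6) = -29.

-29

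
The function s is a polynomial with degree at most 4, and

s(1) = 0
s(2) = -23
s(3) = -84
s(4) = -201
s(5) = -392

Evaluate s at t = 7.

-1068

First differences: -23, -61, -117, -191. Second differences: -38, -56, -74. Third differences: -18, -18.
Level-3 differences are constant, so s has degree 3.
Fitting a degree-3 polynomial gives s(t) = -3t³ - t² + t + 3.
Then s(7) = -1068.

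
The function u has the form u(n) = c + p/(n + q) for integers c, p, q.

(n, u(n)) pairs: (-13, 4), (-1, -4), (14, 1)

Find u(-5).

(u(n) − c)(n + q) = p for each data point; the three points give a linear system in c and q, then p follows.
Solving: c = 2, q = 4, p = -18, so u(n) = 2 − 18/(n + 4).
Then u(-5) = 2 − 18/(-1) = 20.

20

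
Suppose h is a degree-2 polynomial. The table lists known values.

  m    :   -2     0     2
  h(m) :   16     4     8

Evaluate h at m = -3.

Write h(m) = am² + bm + c; the 3 given values yield a linear system in the 3 coefficients.
Solving, h(m) = 2m² - 2m + 4.
Then h(-3) = 28.

28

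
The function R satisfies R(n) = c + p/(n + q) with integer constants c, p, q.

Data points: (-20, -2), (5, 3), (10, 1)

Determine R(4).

4

(R(n) − c)(n + q) = p for each data point; the three points give a linear system in c and q, then p follows.
Solving: c = -1, q = 0, p = 20, so R(n) = -1 + 20/(n + 0).
Then R(4) = -1 + 20/4 = 4.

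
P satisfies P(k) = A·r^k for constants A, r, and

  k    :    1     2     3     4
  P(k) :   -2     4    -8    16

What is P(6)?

64

Consecutive ratio: 4/(-2) = -2, and -8/4 = -2, so r = -2.
Then A·(-2)^1 = -2 gives A = 1, and P(k) = 1·(-2)^k.
P(6) = 1·(-2)^6 = 64.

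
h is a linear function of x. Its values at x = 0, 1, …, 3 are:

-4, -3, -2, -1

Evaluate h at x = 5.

1

First differences: 1, 1, 1.
Level-1 differences are constant, so h has degree 1.
Fitting a degree-1 polynomial gives h(x) = x - 4.
Then h(5) = 1.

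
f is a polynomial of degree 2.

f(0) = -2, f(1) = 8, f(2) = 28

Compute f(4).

98

Write f(n) = an² + bn + c; the 3 given values yield a linear system in the 3 coefficients.
Solving, f(n) = 5n² + 5n - 2.
Then f(4) = 98.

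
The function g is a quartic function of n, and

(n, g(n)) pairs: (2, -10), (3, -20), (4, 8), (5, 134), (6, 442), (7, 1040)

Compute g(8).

Write g(n) = an^4 + bn³ + cn² + dn + e; the 6 given values yield a linear system in the 5 coefficients.
Solving, g(n) = n^4 - 4n³ + n + 4.
Then g(8) = 2060.

2060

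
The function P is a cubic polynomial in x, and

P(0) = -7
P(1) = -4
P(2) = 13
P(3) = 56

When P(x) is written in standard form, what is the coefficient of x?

0

Write P(x) = ax³ + bx² + cx + d; the 4 given values yield a linear system in the 4 coefficients.
Solving, P(x) = 2x³ + x² - 7.
The coefficient of x is 0.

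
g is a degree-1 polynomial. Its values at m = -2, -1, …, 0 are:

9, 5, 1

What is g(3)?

-11

Write g(m) = am + b; the 3 given values yield a linear system in the 2 coefficients.
Solving, g(m) = -4m + 1.
Then g(3) = -11.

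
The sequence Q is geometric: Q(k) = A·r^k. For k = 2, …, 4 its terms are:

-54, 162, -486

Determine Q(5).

1458

Consecutive ratio: 162/(-54) = -3, and -486/162 = -3, so r = -3.
Then A·(-3)^2 = -54 gives A = -6, and Q(k) = -6·(-3)^k.
Q(5) = -6·(-3)^5 = 1458.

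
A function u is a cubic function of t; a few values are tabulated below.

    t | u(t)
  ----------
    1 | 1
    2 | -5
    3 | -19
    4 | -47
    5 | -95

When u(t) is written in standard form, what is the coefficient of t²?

Write u(t) = at³ + bt² + ct + d; the 5 given values yield a linear system in the 4 coefficients.
Solving, u(t) = -t³ + 2t² - 5t + 5.
The coefficient of t² is 2.

2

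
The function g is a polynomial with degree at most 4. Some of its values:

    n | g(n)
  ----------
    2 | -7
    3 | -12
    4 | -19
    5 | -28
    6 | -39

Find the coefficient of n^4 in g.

First differences: -5, -7, -9, -11. Second differences: -2, -2, -2.
Level-2 differences are constant, so g has degree 2.
Fitting a degree-2 polynomial gives g(n) = -n² - 3.
The coefficient of n^4 is 0.

0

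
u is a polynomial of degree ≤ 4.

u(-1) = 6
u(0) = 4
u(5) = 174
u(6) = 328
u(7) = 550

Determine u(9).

1246

Write u(n) = an^4 + bn³ + cn² + dn + e; the 5 given values yield a linear system in the 5 coefficients.
Solving, the leading coefficient vanishes, and u(n) = 2n³ - 2n² - 6n + 4.
Then u(9) = 1246.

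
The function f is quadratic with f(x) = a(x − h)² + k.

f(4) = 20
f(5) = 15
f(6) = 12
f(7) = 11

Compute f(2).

36

First differences -5, -3, -1; second difference 2 = 2a, so a = 1.
Expanding, the x-coefficient is −2ah = -2h; matching it to the data gives h = 7, and then k = 11.
So f(x) = 1(x − 7)² + 11.
f(2) = 1·(-5)² + 11 = 36.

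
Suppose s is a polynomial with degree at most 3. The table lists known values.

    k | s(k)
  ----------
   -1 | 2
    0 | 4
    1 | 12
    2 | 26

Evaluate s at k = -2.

6

First differences: 2, 8, 14. Second differences: 6, 6.
Level-2 differences are constant, so s has degree 2.
Fitting a degree-2 polynomial gives s(k) = 3k² + 5k + 4.
Then s(-2) = 6.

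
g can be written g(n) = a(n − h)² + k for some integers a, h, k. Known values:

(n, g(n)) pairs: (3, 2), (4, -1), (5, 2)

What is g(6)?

First differences -3, 3; second difference 6 = 2a, so a = 3.
Expanding, the n-coefficient is −2ah = -6h; matching it to the data gives h = 4, and then k = -1.
So g(n) = 3(n − 4)² − 1.
g(6) = 3·2² − 1 = 11.

11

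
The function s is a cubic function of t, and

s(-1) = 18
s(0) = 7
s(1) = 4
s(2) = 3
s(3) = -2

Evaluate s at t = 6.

Write s(t) = at³ + bt² + ct + d; the 5 given values yield a linear system in the 4 coefficients.
Solving, s(t) = -t³ + 4t² - 6t + 7.
Then s(6) = -101.

-101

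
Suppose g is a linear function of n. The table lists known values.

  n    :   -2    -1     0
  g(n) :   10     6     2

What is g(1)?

First differences: -4, -4.
Level-1 differences are constant, so g has degree 1.
Fitting a degree-1 polynomial gives g(n) = -4n + 2.
Then g(1) = -2.

-2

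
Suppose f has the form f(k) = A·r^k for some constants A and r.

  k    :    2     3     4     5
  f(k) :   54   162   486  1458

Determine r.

Consecutive ratio: 162/54 = 3, and 486/162 = 3, so r = 3.
Then A·3^2 = 54 gives A = 6, and f(k) = 6·3^k.

3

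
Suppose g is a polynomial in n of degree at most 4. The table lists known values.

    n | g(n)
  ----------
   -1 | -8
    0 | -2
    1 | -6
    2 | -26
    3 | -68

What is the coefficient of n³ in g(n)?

-1

First differences: 6, -4, -20, -42. Second differences: -10, -16, -22. Third differences: -6, -6.
Level-3 differences are constant, so g has degree 3.
Fitting a degree-3 polynomial gives g(n) = -n³ - 5n² + 2n - 2.
The coefficient of n³ is -1.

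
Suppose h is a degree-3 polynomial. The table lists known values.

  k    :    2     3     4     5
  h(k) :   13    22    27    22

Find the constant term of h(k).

Write h(k) = ak³ + bk² + ck + d; the 4 given values yield a linear system in the 4 coefficients.
Solving, h(k) = -k³ + 7k² - 7k + 7.
The constant term is h(0) = 7.

7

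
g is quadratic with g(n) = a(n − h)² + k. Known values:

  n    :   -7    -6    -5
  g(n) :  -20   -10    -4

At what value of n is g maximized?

First differences 10, 6; second difference -4 = 2a, so a = -2.
Expanding, the n-coefficient is −2ah = 4h; matching it to the data gives h = -4, and then k = -2.
So g(n) = -2(n + 4)² − 2.
Hence h = -4.

-4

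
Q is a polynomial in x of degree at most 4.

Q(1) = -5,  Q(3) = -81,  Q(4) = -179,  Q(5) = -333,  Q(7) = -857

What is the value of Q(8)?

-1251

Write Q(x) = ax^4 + bx³ + cx² + dx + e; the 5 given values yield a linear system in the 5 coefficients.
Solving, the leading coefficient vanishes, and Q(x) = -2x³ - 4x² + 4x - 3.
Then Q(8) = -1251.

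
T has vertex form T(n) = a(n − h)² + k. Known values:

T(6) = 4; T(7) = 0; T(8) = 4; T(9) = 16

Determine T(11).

64

First differences -4, 4, 12; second difference 8 = 2a, so a = 4.
Expanding, the n-coefficient is −2ah = -8h; matching it to the data gives h = 7, and then k = 0.
So T(n) = 4(n − 7)² + 0.
T(11) = 4·4² + 0 = 64.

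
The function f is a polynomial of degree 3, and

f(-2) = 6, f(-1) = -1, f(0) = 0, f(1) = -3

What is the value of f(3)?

-69

Write f(m) = am³ + bm² + cm + d; the 4 given values yield a linear system in the 4 coefficients.
Solving, f(m) = -2m³ - 2m² + m.
Then f(3) = -69.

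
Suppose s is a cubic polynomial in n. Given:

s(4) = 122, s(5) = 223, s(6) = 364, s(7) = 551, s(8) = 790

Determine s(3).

55

First differences: 101, 141, 187, 239. Second differences: 40, 46, 52. Third differences: 6, 6.
Level-3 differences are constant, so s has degree 3.
Fitting a degree-3 polynomial gives s(n) = n³ + 5n² - 5n - 2.
Then s(3) = 55.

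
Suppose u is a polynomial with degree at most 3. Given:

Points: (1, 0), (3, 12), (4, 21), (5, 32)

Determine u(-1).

Write u(t) = at³ + bt² + ct + d; the 4 given values yield a linear system in the 4 coefficients.
Solving, the leading coefficient vanishes, and u(t) = t² + 2t - 3.
Then u(-1) = -4.

-4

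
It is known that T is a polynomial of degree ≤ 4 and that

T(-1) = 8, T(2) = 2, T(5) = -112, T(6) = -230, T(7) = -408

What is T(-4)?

Write T(k) = ak^4 + bk³ + ck² + dk + e; the 5 given values yield a linear system in the 5 coefficients.
Solving, the leading coefficient vanishes, and T(k) = -2k³ + 6k² - 2k - 2.
Then T(-4) = 230.

230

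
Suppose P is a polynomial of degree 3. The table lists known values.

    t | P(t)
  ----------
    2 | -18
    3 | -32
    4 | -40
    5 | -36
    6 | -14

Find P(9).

First differences: -14, -8, 4, 22. Second differences: 6, 12, 18. Third differences: 6, 6.
Level-3 differences are constant, so P has degree 3.
Fitting a degree-3 polynomial gives P(t) = t³ - 6t² - 3t + 4.
Then P(9) = 220.

220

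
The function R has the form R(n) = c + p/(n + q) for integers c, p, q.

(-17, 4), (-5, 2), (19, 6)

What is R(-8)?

(R(n) − c)(n + q) = p for each data point; the three points give a linear system in c and q, then p follows.
Solving: c = 5, q = -1, p = 18, so R(n) = 5 + 18/(n − 1).
Then R(-8) = 5 + 18/(-9) = 3.

3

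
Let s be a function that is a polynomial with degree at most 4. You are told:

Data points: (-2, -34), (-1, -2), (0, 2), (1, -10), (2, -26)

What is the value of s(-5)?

-418

First differences: 32, 4, -12, -16. Second differences: -28, -16, -4. Third differences: 12, 12.
Level-3 differences are constant, so s has degree 3.
Fitting a degree-3 polynomial gives s(x) = 2x³ - 8x² - 6x + 2.
Then s(-5) = -418.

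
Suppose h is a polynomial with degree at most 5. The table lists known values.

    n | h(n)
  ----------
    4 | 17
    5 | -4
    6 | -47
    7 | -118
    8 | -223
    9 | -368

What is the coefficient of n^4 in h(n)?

Write h(n) = an^5 + bn^4 + cn³ + dn² + en + p; the 6 given values yield a linear system in the 6 coefficients.
Solving, the top 2 coefficients vanish, and h(n) = -n³ + 4n² + 4n + 1.
The coefficient of n^4 is 0.

0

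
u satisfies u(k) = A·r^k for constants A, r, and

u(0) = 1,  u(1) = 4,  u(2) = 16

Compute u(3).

Consecutive ratio: 4/1 = 4, and 16/4 = 4, so r = 4.
Then A·4^0 = 1 gives A = 1, and u(k) = 1·4^k.
u(3) = 1·4^3 = 64.

64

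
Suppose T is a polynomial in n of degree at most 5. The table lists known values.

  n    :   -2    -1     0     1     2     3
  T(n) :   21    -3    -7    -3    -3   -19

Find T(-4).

177

First differences: -24, -4, 4, 0, -16. Second differences: 20, 8, -4, -16. Third differences: -12, -12, -12.
Level-3 differences are constant, so T has degree 3.
Fitting a degree-3 polynomial gives T(n) = -2n³ + 4n² + 2n - 7.
Then T(-4) = 177.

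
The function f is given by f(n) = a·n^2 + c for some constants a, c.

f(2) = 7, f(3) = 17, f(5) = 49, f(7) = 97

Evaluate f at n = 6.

71

From f(2) = 7 and f(3) = 17: 4a + c = 7 and 9a + c = 17.
Subtracting: 5a = 10, so a = 2; then c = 7 − 2·4 = -1.
So f(n) = 2n² − 1, and f(6) = 71.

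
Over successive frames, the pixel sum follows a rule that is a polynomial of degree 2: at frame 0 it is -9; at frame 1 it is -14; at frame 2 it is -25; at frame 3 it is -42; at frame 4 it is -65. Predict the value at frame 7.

-170

Write the value at m as Q(m).
Write Q(m) = am² + bm + c; the 5 given values yield a linear system in the 3 coefficients.
Solving, Q(m) = -3m² - 2m - 9.
Then Q(7) = -170.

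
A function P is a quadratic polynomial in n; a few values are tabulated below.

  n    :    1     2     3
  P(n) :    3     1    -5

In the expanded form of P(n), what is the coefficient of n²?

Write P(n) = an² + bn + c; the 3 given values yield a linear system in the 3 coefficients.
Solving, P(n) = -2n² + 4n + 1.
The coefficient of n² is -2.

-2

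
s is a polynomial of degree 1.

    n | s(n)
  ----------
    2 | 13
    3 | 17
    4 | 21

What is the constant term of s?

5

Write s(n) = an + b; the 3 given values yield a linear system in the 2 coefficients.
Solving, s(n) = 4n + 5.
The constant term is s(0) = 5.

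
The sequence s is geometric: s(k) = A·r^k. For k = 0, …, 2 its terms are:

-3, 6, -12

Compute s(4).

-48

Consecutive ratio: 6/(-3) = -2, and -12/6 = -2, so r = -2.
Then A·(-2)^0 = -3 gives A = -3, and s(k) = -3·(-2)^k.
s(4) = -3·(-2)^4 = -48.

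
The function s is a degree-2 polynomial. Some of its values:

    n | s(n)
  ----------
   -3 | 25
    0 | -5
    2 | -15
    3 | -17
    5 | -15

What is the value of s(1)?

Write s(n) = an² + bn + c; the 5 given values yield a linear system in the 3 coefficients.
Solving, s(n) = n² - 7n - 5.
Then s(1) = -11.

-11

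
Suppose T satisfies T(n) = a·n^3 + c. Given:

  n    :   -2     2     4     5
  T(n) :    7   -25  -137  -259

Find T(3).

-63

From T(-2) = 7 and T(2) = -25: -8a + c = 7 and 8a + c = -25.
Subtracting: 16a = -32, so a = -2; then c = 7 − (-2)·(-8) = -9.
So T(n) = -2n³ − 9, and T(3) = -63.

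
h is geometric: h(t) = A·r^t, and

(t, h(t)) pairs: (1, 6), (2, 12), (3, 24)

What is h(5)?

96

Consecutive ratio: 12/6 = 2, and 24/12 = 2, so r = 2.
Then A·2^1 = 6 gives A = 3, and h(t) = 3·2^t.
h(5) = 3·2^5 = 96.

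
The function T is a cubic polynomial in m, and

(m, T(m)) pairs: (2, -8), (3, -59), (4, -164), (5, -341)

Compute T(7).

-983

Write T(m) = am³ + bm² + cm + d; the 4 given values yield a linear system in the 4 coefficients.
Solving, T(m) = -3m³ + 6m + 4.
Then T(7) = -983.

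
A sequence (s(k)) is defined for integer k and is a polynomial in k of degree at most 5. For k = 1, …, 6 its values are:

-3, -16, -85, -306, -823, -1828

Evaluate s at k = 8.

-6310

First differences: -13, -69, -221, -517, -1005. Second differences: -56, -152, -296, -488. Third differences: -96, -144, -192. Fourth differences: -48, -48.
Level-4 differences are constant, so s has degree 4.
Fitting a degree-4 polynomial gives s(k) = -2k^4 + 4k³ - 2k² - 5k + 2.
Then s(8) = -6310.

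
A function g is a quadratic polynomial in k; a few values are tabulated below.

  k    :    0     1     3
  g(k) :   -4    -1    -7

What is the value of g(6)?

Write g(k) = ak² + bk + c; the 3 given values yield a linear system in the 3 coefficients.
Solving, g(k) = -2k² + 5k - 4.
Then g(6) = -46.

-46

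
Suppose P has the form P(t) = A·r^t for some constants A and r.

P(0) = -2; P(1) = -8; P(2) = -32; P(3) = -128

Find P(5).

-2048

Consecutive ratio: -8/(-2) = 4, and -32/(-8) = 4, so r = 4.
Then A·4^0 = -2 gives A = -2, and P(t) = -2·4^t.
P(5) = -2·4^5 = -2048.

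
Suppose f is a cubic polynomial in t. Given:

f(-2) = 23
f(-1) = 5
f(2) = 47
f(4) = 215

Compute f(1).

11

Write f(t) = at³ + bt² + ct + d; the 4 given values yield a linear system in the 4 coefficients.
Solving, f(t) = t³ + 9t² + 2t - 1.
Then f(1) = 11.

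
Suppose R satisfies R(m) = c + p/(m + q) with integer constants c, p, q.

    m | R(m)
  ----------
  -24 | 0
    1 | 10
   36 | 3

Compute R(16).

4

(R(m) − c)(m + q) = p for each data point; the three points give a linear system in c and q, then p follows.
Solving: c = 2, q = 4, p = 40, so R(m) = 2 + 40/(m + 4).
Then R(16) = 2 + 40/20 = 4.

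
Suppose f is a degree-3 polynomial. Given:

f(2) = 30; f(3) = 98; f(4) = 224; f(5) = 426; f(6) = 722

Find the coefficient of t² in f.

First differences: 68, 126, 202, 296. Second differences: 58, 76, 94. Third differences: 18, 18.
Level-3 differences are constant, so f has degree 3.
Fitting a degree-3 polynomial gives f(t) = 3t³ + 2t² + t - 4.
The coefficient of t² is 2.

2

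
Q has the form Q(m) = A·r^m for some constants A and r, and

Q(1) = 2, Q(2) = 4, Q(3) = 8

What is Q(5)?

32

Consecutive ratio: 4/2 = 2, and 8/4 = 2, so r = 2.
Then A·2^1 = 2 gives A = 1, and Q(m) = 1·2^m.
Q(5) = 1·2^5 = 32.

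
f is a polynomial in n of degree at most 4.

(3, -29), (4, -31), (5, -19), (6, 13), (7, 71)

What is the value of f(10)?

Write f(n) = an^4 + bn³ + cn² + dn + e; the 5 given values yield a linear system in the 5 coefficients.
Solving, the leading coefficient vanishes, and f(n) = n³ - 5n² - 4n + 1.
Then f(10) = 461.

461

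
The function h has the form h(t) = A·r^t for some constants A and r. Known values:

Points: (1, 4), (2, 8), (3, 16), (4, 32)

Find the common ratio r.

Consecutive ratio: 8/4 = 2, and 16/8 = 2, so r = 2.
Then A·2^1 = 4 gives A = 2, and h(t) = 2·2^t.

2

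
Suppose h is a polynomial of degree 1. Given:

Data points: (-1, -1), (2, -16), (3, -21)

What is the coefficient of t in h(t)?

-5

Write h(t) = at + b; the 3 given values yield a linear system in the 2 coefficients.
Solving, h(t) = -5t - 6.
The coefficient of t is -5.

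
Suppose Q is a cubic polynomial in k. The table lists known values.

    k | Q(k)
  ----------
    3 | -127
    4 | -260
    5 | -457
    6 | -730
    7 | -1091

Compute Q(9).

-2125

Write Q(k) = ak³ + bk² + ck + d; the 5 given values yield a linear system in the 4 coefficients.
Solving, Q(k) = -2k³ - 8k² - 3k + 8.
Then Q(9) = -2125.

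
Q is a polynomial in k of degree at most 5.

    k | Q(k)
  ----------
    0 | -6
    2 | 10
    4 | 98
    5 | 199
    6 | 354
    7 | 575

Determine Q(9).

1263

Write Q(k) = ak^5 + bk^4 + ck³ + dk² + ek + p; the 6 given values yield a linear system in the 6 coefficients.
Solving, the top 2 coefficients vanish, and Q(k) = 2k³ - 3k² + 6k - 6.
Then Q(9) = 1263.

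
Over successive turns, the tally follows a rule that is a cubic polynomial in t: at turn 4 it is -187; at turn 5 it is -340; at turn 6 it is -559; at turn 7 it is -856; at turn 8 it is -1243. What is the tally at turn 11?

-3064

Write the value at t as Q(t).
First differences: -153, -219, -297, -387. Second differences: -66, -78, -90. Third differences: -12, -12.
Level-3 differences are constant, so Q has degree 3.
Fitting a degree-3 polynomial gives Q(t) = -2t³ - 3t² - 4t + 5.
Then Q(11) = -3064.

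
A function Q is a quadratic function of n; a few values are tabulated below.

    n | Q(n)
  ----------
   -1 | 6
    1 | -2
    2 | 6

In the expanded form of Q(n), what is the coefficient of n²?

4

Write Q(n) = an² + bn + c; the 3 given values yield a linear system in the 3 coefficients.
Solving, Q(n) = 4n² - 4n - 2.
The coefficient of n² is 4.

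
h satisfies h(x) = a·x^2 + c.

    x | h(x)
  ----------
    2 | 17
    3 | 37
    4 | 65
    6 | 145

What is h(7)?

From h(2) = 17 and h(3) = 37: 4a + c = 17 and 9a + c = 37.
Subtracting: 5a = 20, so a = 4; then c = 17 − 4·4 = 1.
So h(x) = 4x² + 1, and h(7) = 197.

197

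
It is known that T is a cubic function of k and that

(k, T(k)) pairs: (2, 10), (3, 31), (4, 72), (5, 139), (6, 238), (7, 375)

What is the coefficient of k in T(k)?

Write T(k) = ak³ + bk² + ck + d; the 6 given values yield a linear system in the 4 coefficients.
Solving, T(k) = k³ + k² - 3k + 4.
The coefficient of k is -3.

-3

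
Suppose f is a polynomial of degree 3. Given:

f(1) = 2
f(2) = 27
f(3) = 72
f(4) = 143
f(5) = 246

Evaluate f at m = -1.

-12

First differences: 25, 45, 71, 103. Second differences: 20, 26, 32. Third differences: 6, 6.
Level-3 differences are constant, so f has degree 3.
Fitting a degree-3 polynomial gives f(m) = m³ + 4m² + 6m - 9.
Then f(-1) = -12.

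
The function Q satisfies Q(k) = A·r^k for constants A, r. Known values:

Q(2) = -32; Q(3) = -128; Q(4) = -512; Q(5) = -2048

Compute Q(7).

-32768

Consecutive ratio: -128/(-32) = 4, and -512/(-128) = 4, so r = 4.
Then A·4^2 = -32 gives A = -2, and Q(k) = -2·4^k.
Q(7) = -2·4^7 = -32768.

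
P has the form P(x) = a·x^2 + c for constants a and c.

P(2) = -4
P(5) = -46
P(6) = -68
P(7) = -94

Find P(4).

-28

From P(2) = -4 and P(5) = -46: 4a + c = -4 and 25a + c = -46.
Subtracting: 21a = -42, so a = -2; then c = -4 − (-2)·4 = 4.
So P(x) = -2x² + 4, and P(4) = -28.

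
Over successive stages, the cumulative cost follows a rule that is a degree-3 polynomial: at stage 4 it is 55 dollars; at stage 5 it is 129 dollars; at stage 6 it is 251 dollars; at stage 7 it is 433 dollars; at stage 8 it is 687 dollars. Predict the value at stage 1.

Write the value at t as g(t).
First differences: 74, 122, 182, 254. Second differences: 48, 60, 72. Third differences: 12, 12.
Level-3 differences are constant, so g has degree 3.
Fitting a degree-3 polynomial gives g(t) = 2t³ - 6t² + 6t - 1.
Then g(1) = 1.

1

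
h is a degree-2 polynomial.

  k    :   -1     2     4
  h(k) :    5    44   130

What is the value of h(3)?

81

Write h(k) = ak² + bk + c; the 3 given values yield a linear system in the 3 coefficients.
Solving, h(k) = 6k² + 7k + 6.
Then h(3) = 81.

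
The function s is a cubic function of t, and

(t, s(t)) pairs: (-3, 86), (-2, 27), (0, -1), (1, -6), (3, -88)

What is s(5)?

Write s(t) = at³ + bt² + ct + d; the 5 given values yield a linear system in the 4 coefficients.
Solving, s(t) = -3t³ - 2t - 1.
Then s(5) = -386.

-386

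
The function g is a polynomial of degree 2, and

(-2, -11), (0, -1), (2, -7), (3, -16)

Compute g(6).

-67

Write g(t) = at² + bt + c; the 4 given values yield a linear system in the 3 coefficients.
Solving, g(t) = -2t² + t - 1.
Then g(6) = -67.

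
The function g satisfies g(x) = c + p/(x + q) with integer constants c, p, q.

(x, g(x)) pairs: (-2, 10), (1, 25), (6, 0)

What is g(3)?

-15

(g(x) − c)(x + q) = p for each data point; the three points give a linear system in c and q, then p follows.
Solving: c = 5, q = -2, p = -20, so g(x) = 5 − 20/(x − 2).
Then g(3) = 5 − 20/1 = -15.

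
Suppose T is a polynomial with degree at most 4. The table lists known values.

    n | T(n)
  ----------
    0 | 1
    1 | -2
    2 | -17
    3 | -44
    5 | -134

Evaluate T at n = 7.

-272

Write T(n) = an^4 + bn³ + cn² + dn + e; the 5 given values yield a linear system in the 5 coefficients.
Solving, the top 2 coefficients vanish, and T(n) = -6n² + 3n + 1.
Then T(7) = -272.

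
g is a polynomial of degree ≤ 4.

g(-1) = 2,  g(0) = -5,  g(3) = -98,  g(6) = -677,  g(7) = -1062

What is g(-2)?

Write g(k) = ak^4 + bk³ + ck² + dk + e; the 5 given values yield a linear system in the 5 coefficients.
Solving, the leading coefficient vanishes, and g(k) = -3k³ - 4k - 5.
Then g(-2) = 27.

27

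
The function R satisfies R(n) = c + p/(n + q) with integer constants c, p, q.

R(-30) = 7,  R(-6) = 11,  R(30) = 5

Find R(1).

-24

(R(n) − c)(n + q) = p for each data point; the three points give a linear system in c and q, then p follows.
Solving: c = 6, q = 0, p = -30, so R(n) = 6 − 30/(n + 0).
Then R(1) = 6 − 30/1 = -24.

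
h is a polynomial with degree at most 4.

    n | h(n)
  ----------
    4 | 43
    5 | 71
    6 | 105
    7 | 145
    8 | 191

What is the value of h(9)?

First differences: 28, 34, 40, 46. Second differences: 6, 6, 6.
Level-2 differences are constant, so h has degree 2.
Extending the table by one column gives the next first difference 52, so h(9) = 191 + 52 = 243.

243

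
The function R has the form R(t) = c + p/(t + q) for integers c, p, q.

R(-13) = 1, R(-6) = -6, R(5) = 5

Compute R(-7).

(R(t) − c)(t + q) = p for each data point; the three points give a linear system in c and q, then p follows.
Solving: c = 3, q = 4, p = 18, so R(t) = 3 + 18/(t + 4).
Then R(-7) = 3 + 18/(-3) = -3.

-3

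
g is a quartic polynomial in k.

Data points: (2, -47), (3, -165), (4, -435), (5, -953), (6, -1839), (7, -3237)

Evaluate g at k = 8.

-5315

First differences: -118, -270, -518, -886, -1398. Second differences: -152, -248, -368, -512. Third differences: -96, -120, -144. Fourth differences: -24, -24.
Level-4 differences are constant, so g has degree 4.
Fitting a degree-4 polynomial gives g(k) = -k^4 - 2k³ - 3k² - 3.
Then g(8) = -5315.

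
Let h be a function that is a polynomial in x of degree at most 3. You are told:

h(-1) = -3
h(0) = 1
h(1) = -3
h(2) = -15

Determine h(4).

-63

Write h(x) = ax³ + bx² + cx + d; the 4 given values yield a linear system in the 4 coefficients.
Solving, the leading coefficient vanishes, and h(x) = -4x² + 1.
Then h(4) = -63.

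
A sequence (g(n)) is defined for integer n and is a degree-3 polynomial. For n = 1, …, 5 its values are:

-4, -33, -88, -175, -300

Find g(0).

5

First differences: -29, -55, -87, -125. Second differences: -26, -32, -38. Third differences: -6, -6.
Level-3 differences are constant, so g has degree 3.
Fitting a degree-3 polynomial gives g(n) = -n³ - 7n² - n + 5.
Then g(0) = 5.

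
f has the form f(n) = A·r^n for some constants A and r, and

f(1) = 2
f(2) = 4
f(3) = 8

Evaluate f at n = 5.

32

Consecutive ratio: 4/2 = 2, and 8/4 = 2, so r = 2.
Then A·2^1 = 2 gives A = 1, and f(n) = 1·2^n.
f(5) = 1·2^5 = 32.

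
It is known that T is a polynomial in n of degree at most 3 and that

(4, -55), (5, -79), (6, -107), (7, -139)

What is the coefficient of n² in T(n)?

-2

Write T(n) = an³ + bn² + cn + d; the 4 given values yield a linear system in the 4 coefficients.
Solving, the leading coefficient vanishes, and T(n) = -2n² - 6n + 1.
The coefficient of n² is -2.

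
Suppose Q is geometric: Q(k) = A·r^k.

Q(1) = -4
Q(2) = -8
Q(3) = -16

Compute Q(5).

Consecutive ratio: -8/(-4) = 2, and -16/(-8) = 2, so r = 2.
Then A·2^1 = -4 gives A = -2, and Q(k) = -2·2^k.
Q(5) = -2·2^5 = -64.

-64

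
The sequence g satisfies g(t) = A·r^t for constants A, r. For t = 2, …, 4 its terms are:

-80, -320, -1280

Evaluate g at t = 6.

Consecutive ratio: -320/(-80) = 4, and -1280/(-320) = 4, so r = 4.
Then A·4^2 = -80 gives A = -5, and g(t) = -5·4^t.
g(6) = -5·4^6 = -20480.

-20480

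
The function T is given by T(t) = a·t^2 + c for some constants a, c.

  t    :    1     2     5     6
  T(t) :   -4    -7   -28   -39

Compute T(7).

-52

From T(1) = -4 and T(2) = -7: 1a + c = -4 and 4a + c = -7.
Subtracting: 3a = -3, so a = -1; then c = -4 − (-1)·1 = -3.
So T(t) = -1t² − 3, and T(7) = -52.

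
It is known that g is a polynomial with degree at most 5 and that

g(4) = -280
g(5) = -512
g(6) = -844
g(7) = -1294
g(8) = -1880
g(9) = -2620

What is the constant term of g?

8

First differences: -232, -332, -450, -586, -740. Second differences: -100, -118, -136, -154. Third differences: -18, -18, -18.
Level-3 differences are constant, so g has degree 3.
Fitting a degree-3 polynomial gives g(m) = -3m³ - 5m² - 4m + 8.
The constant term is g(0) = 8.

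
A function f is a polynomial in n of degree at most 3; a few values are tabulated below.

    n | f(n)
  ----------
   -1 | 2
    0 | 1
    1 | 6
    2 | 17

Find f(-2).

First differences: -1, 5, 11. Second differences: 6, 6.
Level-2 differences are constant, so f has degree 2.
Fitting a degree-2 polynomial gives f(n) = 3n² + 2n + 1.
Then f(-2) = 9.

9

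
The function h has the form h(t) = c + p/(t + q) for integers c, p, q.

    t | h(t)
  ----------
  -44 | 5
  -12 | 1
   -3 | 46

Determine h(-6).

-14

(h(t) − c)(t + q) = p for each data point; the three points give a linear system in c and q, then p follows.
Solving: c = 6, q = 4, p = 40, so h(t) = 6 + 40/(t + 4).
Then h(-6) = 6 + 40/(-2) = -14.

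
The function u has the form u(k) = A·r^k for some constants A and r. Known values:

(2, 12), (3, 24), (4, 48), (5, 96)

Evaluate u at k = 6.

192

Consecutive ratio: 24/12 = 2, and 48/24 = 2, so r = 2.
Then A·2^2 = 12 gives A = 3, and u(k) = 3·2^k.
u(6) = 3·2^6 = 192.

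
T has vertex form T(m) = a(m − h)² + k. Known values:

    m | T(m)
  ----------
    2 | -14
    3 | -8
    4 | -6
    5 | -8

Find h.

First differences 6, 2, -2; second difference -4 = 2a, so a = -2.
Expanding, the m-coefficient is −2ah = 4h; matching it to the data gives h = 4, and then k = -6.
So T(m) = -2(m − 4)² − 6.
Hence h = 4.

4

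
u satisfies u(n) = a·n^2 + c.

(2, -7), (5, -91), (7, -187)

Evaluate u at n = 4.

From u(2) = -7 and u(5) = -91: 4a + c = -7 and 25a + c = -91.
Subtracting: 21a = -84, so a = -4; then c = -7 − (-4)·4 = 9.
So u(n) = -4n² + 9, and u(4) = -55.

-55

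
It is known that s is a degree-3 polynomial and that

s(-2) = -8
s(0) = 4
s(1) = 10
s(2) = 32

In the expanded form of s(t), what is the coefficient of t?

Write s(t) = at³ + bt² + ct + d; the 4 given values yield a linear system in the 4 coefficients.
Solving, s(t) = 2t³ + 2t² + 2t + 4.
The coefficient of t is 2.

2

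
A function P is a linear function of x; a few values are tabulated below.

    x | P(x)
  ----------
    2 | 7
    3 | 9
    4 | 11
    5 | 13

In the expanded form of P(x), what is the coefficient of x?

First differences: 2, 2, 2.
Level-1 differences are constant, so P has degree 1.
Fitting a degree-1 polynomial gives P(x) = 2x + 3.
The coefficient of x is 2.

2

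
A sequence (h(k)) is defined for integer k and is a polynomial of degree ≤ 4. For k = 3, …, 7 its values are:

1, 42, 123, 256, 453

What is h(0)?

Write h(k) = ak^4 + bk³ + ck² + dk + e; the 5 given values yield a linear system in the 5 coefficients.
Solving, the leading coefficient vanishes, and h(k) = 2k³ - 4k² - 5k - 2.
Then h(0) = -2.

-2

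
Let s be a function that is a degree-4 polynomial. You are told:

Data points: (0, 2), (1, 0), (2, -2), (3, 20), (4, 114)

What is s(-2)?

Write s(k) = ak^4 + bk³ + ck² + dk + e; the 5 given values yield a linear system in the 5 coefficients.
Solving, s(k) = k^4 - 2k³ - k² + 2.
Then s(-2) = 30.

30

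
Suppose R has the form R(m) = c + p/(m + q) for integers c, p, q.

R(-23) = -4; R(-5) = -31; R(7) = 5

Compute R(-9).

-11

(R(m) − c)(m + q) = p for each data point; the three points give a linear system in c and q, then p follows.
Solving: c = -1, q = 3, p = 60, so R(m) = -1 + 60/(m + 3).
Then R(-9) = -1 + 60/(-6) = -11.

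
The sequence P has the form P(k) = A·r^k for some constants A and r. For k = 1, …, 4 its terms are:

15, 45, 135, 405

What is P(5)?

Consecutive ratio: 45/15 = 3, and 135/45 = 3, so r = 3.
Then A·3^1 = 15 gives A = 5, and P(k) = 5·3^k.
P(5) = 5·3^5 = 1215.

1215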